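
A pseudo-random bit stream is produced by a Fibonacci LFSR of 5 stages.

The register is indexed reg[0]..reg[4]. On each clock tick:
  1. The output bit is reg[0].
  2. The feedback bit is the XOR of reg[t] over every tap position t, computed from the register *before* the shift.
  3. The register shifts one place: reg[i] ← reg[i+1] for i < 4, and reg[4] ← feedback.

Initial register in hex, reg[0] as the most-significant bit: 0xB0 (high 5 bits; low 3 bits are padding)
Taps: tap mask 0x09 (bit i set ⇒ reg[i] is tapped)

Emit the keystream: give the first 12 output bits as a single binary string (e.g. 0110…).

101100011111

tick  register→output (feedback)
  0  10110→1 (0)
  1  01100→0 (0)
  2  11000→1 (1)
  3  10001→1 (1)
  4  00011→0 (1)
  5  00111→0 (1)
  6  01111→0 (1)
  7  11111→1 (0)
  8  11110→1 (0)
  9  11100→1 (1)
 10  11001→1 (1)
 11  10011→1 (0)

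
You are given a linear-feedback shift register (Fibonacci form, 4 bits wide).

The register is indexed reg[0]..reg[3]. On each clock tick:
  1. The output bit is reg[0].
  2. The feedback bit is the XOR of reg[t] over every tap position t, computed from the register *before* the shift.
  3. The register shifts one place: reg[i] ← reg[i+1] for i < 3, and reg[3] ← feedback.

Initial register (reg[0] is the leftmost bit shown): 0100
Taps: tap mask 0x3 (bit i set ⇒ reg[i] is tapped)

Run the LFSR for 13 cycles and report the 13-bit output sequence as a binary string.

tick  register→output (feedback)
  0  0100→0 (1)
  1  1001→1 (1)
  2  0011→0 (0)
  3  0110→0 (1)
  4  1101→1 (0)
  5  1010→1 (1)
  6  0101→0 (1)
  7  1011→1 (1)
  8  0111→0 (1)
  9  1111→1 (0)
 10  1110→1 (0)
 11  1100→1 (0)
 12  1000→1 (1)

0100110101111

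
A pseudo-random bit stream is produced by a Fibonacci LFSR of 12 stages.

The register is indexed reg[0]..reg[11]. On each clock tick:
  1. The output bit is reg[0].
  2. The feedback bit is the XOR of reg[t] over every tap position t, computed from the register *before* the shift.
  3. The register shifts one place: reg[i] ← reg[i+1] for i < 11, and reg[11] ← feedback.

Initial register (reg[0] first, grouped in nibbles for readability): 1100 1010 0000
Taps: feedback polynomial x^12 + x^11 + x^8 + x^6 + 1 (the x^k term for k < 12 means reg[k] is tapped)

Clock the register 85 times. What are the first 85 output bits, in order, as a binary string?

1100101000000111011100110000110101100010010100111001110011111001001011101000000010111

step | reg (before) | out | fb
   0 | 110010100000 | 1 | 0
   1 | 100101000000 | 1 | 1
   2 | 001010000001 | 0 | 1
   3 | 010100000011 | 0 | 1
   4 | 101000000111 | 1 | 0
   5 | 010000001110 | 0 | 1
   6 | 100000011101 | 1 | 1
   7 | 000000111011 | 0 | 1
   8 | 000001110111 | 0 | 0
   9 | 000011101110 | 0 | 0
  10 | 000111011100 | 0 | 1
  11 | 001110111001 | 0 | 1
  12 | 011101110011 | 0 | 0
  13 | 111011100110 | 1 | 0
  14 | 110111001100 | 1 | 0
  15 | 101110011000 | 1 | 0
  16 | 011100110000 | 0 | 1
  17 | 111001100001 | 1 | 1
  18 | 110011000011 | 1 | 0
  19 | 100110000110 | 1 | 1
  20 | 001100001101 | 0 | 0
  21 | 011000011010 | 0 | 1
  22 | 110000110101 | 1 | 1
  23 | 100001101011 | 1 | 0
  24 | 000011010110 | 0 | 0
  25 | 000110101100 | 0 | 0
  26 | 001101011000 | 0 | 1
  27 | 011010110001 | 0 | 0
  28 | 110101100010 | 1 | 0
  29 | 101011000100 | 1 | 1
  30 | 010110001001 | 0 | 0
  31 | 101100010010 | 1 | 1
  32 | 011000100101 | 0 | 0
  33 | 110001001010 | 1 | 0
  34 | 100010010100 | 1 | 1
  35 | 000100101001 | 0 | 1
  36 | 001001010011 | 0 | 1
  37 | 010010100111 | 0 | 0
  38 | 100101001110 | 1 | 0
  39 | 001010011100 | 0 | 1
  40 | 010100111001 | 0 | 1
  41 | 101001110011 | 1 | 1
  42 | 010011100111 | 0 | 0
  43 | 100111001110 | 1 | 0
  44 | 001110011100 | 0 | 1
  45 | 011100111001 | 0 | 1
  46 | 111001110011 | 1 | 1
  47 | 110011100111 | 1 | 1
  48 | 100111001111 | 1 | 1
  49 | 001110011111 | 0 | 0
  50 | 011100111110 | 0 | 0
  51 | 111001111100 | 1 | 1
  52 | 110011111001 | 1 | 0
  53 | 100111110010 | 1 | 0
  54 | 001111100100 | 0 | 1
  55 | 011111001001 | 0 | 0
  56 | 111110010010 | 1 | 1
  57 | 111100100101 | 1 | 1
  58 | 111001001011 | 1 | 1
  59 | 110010010111 | 1 | 0
  60 | 100100101110 | 1 | 1
  61 | 001001011101 | 0 | 0
  62 | 010010111010 | 0 | 0
  63 | 100101110100 | 1 | 0
  64 | 001011101000 | 0 | 0
  65 | 010111010000 | 0 | 0
  66 | 101110100000 | 1 | 0
  67 | 011101000000 | 0 | 0
  68 | 111010000000 | 1 | 1
  69 | 110100000001 | 1 | 0
  70 | 101000000010 | 1 | 1
  71 | 010000000101 | 0 | 1
  72 | 100000001011 | 1 | 1
  73 | 000000010111 | 0 | 1
  74 | 000000101111 | 0 | 1
  75 | 000001011111 | 0 | 0
  76 | 000010111110 | 0 | 0
  77 | 000101111100 | 0 | 0
  78 | 001011111000 | 0 | 0
  79 | 010111110000 | 0 | 1
  80 | 101111100001 | 1 | 1
  81 | 011111000011 | 0 | 1
  82 | 111110000111 | 1 | 0
  83 | 111100001110 | 1 | 0
  84 | 111000011100 | 1 | 0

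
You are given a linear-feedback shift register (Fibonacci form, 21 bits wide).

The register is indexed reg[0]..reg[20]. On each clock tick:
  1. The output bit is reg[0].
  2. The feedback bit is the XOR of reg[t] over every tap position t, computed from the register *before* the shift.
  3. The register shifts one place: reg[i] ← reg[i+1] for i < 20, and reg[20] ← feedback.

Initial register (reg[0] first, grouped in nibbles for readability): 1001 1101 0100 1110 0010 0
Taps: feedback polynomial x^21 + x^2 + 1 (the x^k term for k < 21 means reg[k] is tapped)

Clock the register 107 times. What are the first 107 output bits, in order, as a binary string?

tick  register→output (feedback)
  0  100111010100111000100→1 (1)
  1  001110101001110001001→0 (1)
  2  011101010011100010011→0 (1)
  3  111010100111000100111→1 (0)
  4  110101001110001001110→1 (1)
  5  101010011100010011101→1 (0)
  6  010100111000100111010→0 (0)
  7  101001110001001110100→1 (0)
  8  010011100010011101000→0 (0)
  9  100111000100111010000→1 (1)
 10  001110001001110100001→0 (1)
 11  011100010011101000011→0 (1)
 12  111000100111010000111→1 (0)
 13  110001001110100001110→1 (1)
 14  100010011101000011101→1 (1)
 15  000100111010000111011→0 (0)
 16  001001110100001110110→0 (1)
 17  010011101000011101101→0 (0)
 18  100111010000111011010→1 (1)
 19  001110100001110110101→0 (1)
 20  011101000011101101011→0 (1)
 21  111010000111011010111→1 (0)
 22  110100001110110101110→1 (1)
 23  101000011101101011101→1 (0)
 24  010000111011010111010→0 (0)
 25  100001110110101110100→1 (1)
 26  000011101101011101001→0 (0)
 27  000111011010111010010→0 (0)
 28  001110110101110100100→0 (1)
 29  011101101011101001001→0 (1)
 30  111011010111010010011→1 (0)
 31  110110101110100100110→1 (1)
 32  101101011101001001101→1 (0)
 33  011010111010010011010→0 (1)
 34  110101110100100110101→1 (1)
 35  101011101001001101011→1 (0)
 36  010111010010011010110→0 (0)
 37  101110100100110101100→1 (0)
 38  011101001001101011000→0 (1)
 39  111010010011010110001→1 (0)
 40  110100100110101100010→1 (1)
 41  101001001101011000101→1 (0)
 42  010010011010110001010→0 (0)
 43  100100110101100010100→1 (1)
 44  001001101011000101001→0 (1)
 45  010011010110001010011→0 (0)
 46  100110101100010100110→1 (1)
 47  001101011000101001101→0 (1)
 48  011010110001010011011→0 (1)
 49  110101100010100110111→1 (1)
 50  101011000101001101111→1 (0)
 51  010110001010011011110→0 (0)
 52  101100010100110111100→1 (0)
 53  011000101001101111000→0 (1)
 54  110001010011011110001→1 (1)
 55  100010100110111100011→1 (1)
 56  000101001101111000111→0 (0)
 57  001010011011110001110→0 (1)
 58  010100110111100011101→0 (0)
 59  101001101111000111010→1 (0)
 60  010011011110001110100→0 (0)
 61  100110111100011101000→1 (1)
 62  001101111000111010001→0 (1)
 63  011011110001110100011→0 (1)
 64  110111100011101000111→1 (1)
 65  101111000111010001111→1 (0)
 66  011110001110100011110→0 (1)
 67  111100011101000111101→1 (0)
 68  111000111010001111010→1 (0)
 69  110001110100011110100→1 (1)
 70  100011101000111101001→1 (1)
 71  000111010001111010011→0 (0)
 72  001110100011110100110→0 (1)
 73  011101000111101001101→0 (1)
 74  111010001111010011011→1 (0)
 75  110100011110100110110→1 (1)
 76  101000111101001101101→1 (0)
 77  010001111010011011010→0 (0)
 78  100011110100110110100→1 (1)
 79  000111101001101101001→0 (0)
 80  001111010011011010010→0 (1)
 81  011110100110110100101→0 (1)
 82  111101001101101001011→1 (0)
 83  111010011011010010110→1 (0)
 84  110100110110100101100→1 (1)
 85  101001101101001011001→1 (0)
 86  010011011010010110010→0 (0)
 87  100110110100101100100→1 (1)
 88  001101101001011001001→0 (1)
 89  011011010010110010011→0 (1)
 90  110110100101100100111→1 (1)
 91  101101001011001001111→1 (0)
 92  011010010110010011110→0 (1)
 93  110100101100100111101→1 (1)
 94  101001011001001111011→1 (0)
 95  010010110010011110110→0 (0)
 96  100101100100111101100→1 (1)
 97  001011001001111011001→0 (1)
 98  010110010011110110011→0 (0)
 99  101100100111101100110→1 (0)
100  011001001111011001100→0 (1)
101  110010011110110011001→1 (1)
102  100100111101100110011→1 (1)
103  001001111011001100111→0 (1)
104  010011110110011001111→0 (0)
105  100111101100110011110→1 (1)
106  001111011001100111101→0 (1)

10011101010011100010011101000011101101011101001001101011000101001101111000111010001111010011011010010110010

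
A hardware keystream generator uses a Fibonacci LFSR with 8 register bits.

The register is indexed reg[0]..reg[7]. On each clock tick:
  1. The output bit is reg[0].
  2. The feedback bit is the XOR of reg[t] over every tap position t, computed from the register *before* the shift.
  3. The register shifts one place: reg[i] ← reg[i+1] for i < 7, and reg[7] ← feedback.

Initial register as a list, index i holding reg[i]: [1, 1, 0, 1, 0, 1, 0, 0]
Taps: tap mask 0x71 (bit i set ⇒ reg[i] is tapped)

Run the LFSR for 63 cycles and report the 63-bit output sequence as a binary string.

110101000001001110110010010011000000111010010001110001000000010

tick  register→output (feedback)
  0  11010100→1 (0)
  1  10101000→1 (0)
  2  01010000→0 (0)
  3  10100000→1 (1)
  4  01000001→0 (0)
  5  10000010→1 (0)
  6  00000100→0 (1)
  7  00001001→0 (1)
  8  00010011→0 (1)
  9  00100111→0 (0)
 10  01001110→0 (1)
 11  10011101→1 (1)
 12  00111011→0 (0)
 13  01110110→0 (0)
 14  11101100→1 (1)
 15  11011001→1 (0)
 16  10110010→1 (0)
 17  01100100→0 (1)
 18  11001001→1 (0)
 19  10010010→1 (0)
 20  00100100→0 (1)
 21  01001001→0 (1)
 22  10010011→1 (0)
 23  00100110→0 (0)
 24  01001100→0 (0)
 25  10011000→1 (0)
 26  00110000→0 (0)
 27  01100000→0 (0)
 28  11000000→1 (1)
 29  10000001→1 (1)
 30  00000011→0 (1)
 31  00000111→0 (0)
 32  00001110→0 (1)
 33  00011101→0 (0)
 34  00111010→0 (0)
 35  01110100→0 (1)
 36  11101001→1 (0)
 37  11010010→1 (0)
 38  10100100→1 (0)
 39  01001000→0 (1)
 40  10010001→1 (1)
 41  00100011→0 (1)
 42  01000111→0 (0)
 43  10001110→1 (0)
 44  00011100→0 (0)
 45  00111000→0 (1)
 46  01110001→0 (0)
 47  11100010→1 (0)
 48  11000100→1 (0)
 49  10001000→1 (0)
 50  00010000→0 (0)
 51  00100000→0 (0)
 52  01000000→0 (0)
 53  10000000→1 (1)
 54  00000001→0 (0)
 55  00000010→0 (1)
 56  00000101→0 (1)
 57  00001011→0 (0)
 58  00010110→0 (0)
 59  00101100→0 (0)
 60  01011000→0 (1)
 61  10110001→1 (1)
 62  01100011→0 (1)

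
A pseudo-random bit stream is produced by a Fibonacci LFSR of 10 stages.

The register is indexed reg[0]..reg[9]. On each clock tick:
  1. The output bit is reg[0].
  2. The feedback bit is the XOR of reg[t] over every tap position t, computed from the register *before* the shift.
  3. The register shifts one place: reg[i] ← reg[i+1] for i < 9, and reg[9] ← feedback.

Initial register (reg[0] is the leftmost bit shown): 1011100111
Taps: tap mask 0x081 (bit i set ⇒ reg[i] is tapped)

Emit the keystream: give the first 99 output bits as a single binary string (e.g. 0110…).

tick  register→output (feedback)
  0  1011100111→1 (0)
  1  0111001110→0 (1)
  2  1110011101→1 (0)
  3  1100111010→1 (1)
  4  1001110101→1 (0)
  5  0011101010→0 (0)
  6  0111010100→0 (1)
  7  1110101001→1 (1)
  8  1101010011→1 (1)
  9  1010100111→1 (0)
 10  0101001110→0 (1)
 11  1010011101→1 (0)
 12  0100111010→0 (0)
 13  1001110100→1 (0)
 14  0011101000→0 (0)
 15  0111010000→0 (0)
 16  1110100000→1 (1)
 17  1101000001→1 (1)
 18  1010000011→1 (1)
 19  0100000111→0 (1)
 20  1000001111→1 (0)
 21  0000011110→0 (1)
 22  0000111101→0 (1)
 23  0001111011→0 (0)
 24  0011110110→0 (1)
 25  0111101101→0 (1)
 26  1111011011→1 (1)
 27  1110110111→1 (0)
 28  1101101110→1 (0)
 29  1011011100→1 (0)
 30  0110111000→0 (0)
 31  1101110000→1 (1)
 32  1011100001→1 (1)
 33  0111000011→0 (0)
 34  1110000110→1 (0)
 35  1100001100→1 (0)
 36  1000011000→1 (1)
 37  0000110001→0 (0)
 38  0001100010→0 (0)
 39  0011000100→0 (1)
 40  0110001001→0 (0)
 41  1100010010→1 (1)
 42  1000100101→1 (0)
 43  0001001010→0 (0)
 44  0010010100→0 (1)
 45  0100101001→0 (0)
 46  1001010010→1 (1)
 47  0010100101→0 (1)
 48  0101001011→0 (0)
 49  1010010110→1 (0)
 50  0100101100→0 (1)
 51  1001011001→1 (1)
 52  0010110011→0 (0)
 53  0101100110→0 (1)
 54  1011001101→1 (0)
 55  0110011010→0 (0)
 56  1100110100→1 (0)
 57  1001101000→1 (1)
 58  0011010001→0 (0)
 59  0110100010→0 (0)
 60  1101000100→1 (0)
 61  1010001000→1 (1)
 62  0100010001→0 (0)
 63  1000100010→1 (1)
 64  0001000101→0 (1)
 65  0010001011→0 (0)
 66  0100010110→0 (1)
 67  1000101101→1 (0)
 68  0001011010→0 (0)
 69  0010110100→0 (1)
 70  0101101001→0 (0)
 71  1011010010→1 (1)
 72  0110100101→0 (1)
 73  1101001011→1 (1)
 74  1010010111→1 (0)
 75  0100101110→0 (1)
 76  1001011101→1 (0)
 77  0010111010→0 (0)
 78  0101110100→0 (1)
 79  1011101001→1 (1)
 80  0111010011→0 (0)
 81  1110100110→1 (0)
 82  1101001100→1 (0)
 83  1010011000→1 (1)
 84  0100110001→0 (0)
 85  1001100010→1 (1)
 86  0011000101→0 (1)
 87  0110001011→0 (0)
 88  1100010110→1 (0)
 89  1000101100→1 (0)
 90  0001011000→0 (0)
 91  0010110000→0 (0)
 92  0101100000→0 (0)
 93  1011000000→1 (1)
 94  0110000001→0 (0)
 95  1100000010→1 (1)
 96  1000000101→1 (0)
 97  0000001010→0 (0)
 98  0000010100→0 (1)

101110011101010011101000001111011011100001100010010100101100110100010001011010010111010011000101100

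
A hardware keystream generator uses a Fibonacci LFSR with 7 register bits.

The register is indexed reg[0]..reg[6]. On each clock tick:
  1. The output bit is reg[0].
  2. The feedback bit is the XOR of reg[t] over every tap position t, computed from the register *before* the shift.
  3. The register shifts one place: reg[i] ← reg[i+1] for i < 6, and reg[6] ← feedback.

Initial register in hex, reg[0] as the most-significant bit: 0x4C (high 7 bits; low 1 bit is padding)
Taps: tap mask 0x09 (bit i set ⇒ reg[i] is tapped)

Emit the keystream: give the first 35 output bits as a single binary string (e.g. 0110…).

01001100010111010110110000011001101

step | reg (before) | out | fb
   0 | 0100110 | 0 | 0
   1 | 1001100 | 1 | 0
   2 | 0011000 | 0 | 1
   3 | 0110001 | 0 | 0
   4 | 1100010 | 1 | 1
   5 | 1000101 | 1 | 1
   6 | 0001011 | 0 | 1
   7 | 0010111 | 0 | 0
   8 | 0101110 | 0 | 1
   9 | 1011101 | 1 | 0
  10 | 0111010 | 0 | 1
  11 | 1110101 | 1 | 1
  12 | 1101011 | 1 | 0
  13 | 1010110 | 1 | 1
  14 | 0101101 | 0 | 1
  15 | 1011011 | 1 | 0
  16 | 0110110 | 0 | 0
  17 | 1101100 | 1 | 0
  18 | 1011000 | 1 | 0
  19 | 0110000 | 0 | 0
  20 | 1100000 | 1 | 1
  21 | 1000001 | 1 | 1
  22 | 0000011 | 0 | 0
  23 | 0000110 | 0 | 0
  24 | 0001100 | 0 | 1
  25 | 0011001 | 0 | 1
  26 | 0110011 | 0 | 0
  27 | 1100110 | 1 | 1
  28 | 1001101 | 1 | 0
  29 | 0011010 | 0 | 1
  30 | 0110101 | 0 | 0
  31 | 1101010 | 1 | 0
  32 | 1010100 | 1 | 1
  33 | 0101001 | 0 | 1
  34 | 1010011 | 1 | 1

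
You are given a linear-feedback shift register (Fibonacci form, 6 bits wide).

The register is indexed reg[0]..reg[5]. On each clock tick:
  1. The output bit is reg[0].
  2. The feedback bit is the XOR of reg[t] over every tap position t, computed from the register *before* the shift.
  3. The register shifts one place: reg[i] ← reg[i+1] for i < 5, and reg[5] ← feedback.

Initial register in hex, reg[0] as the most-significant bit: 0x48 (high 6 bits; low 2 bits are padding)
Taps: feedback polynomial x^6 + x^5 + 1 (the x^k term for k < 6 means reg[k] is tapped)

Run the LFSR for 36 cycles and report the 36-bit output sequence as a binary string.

tick  register→output (feedback)
  0  010010→0 (0)
  1  100100→1 (1)
  2  001001→0 (1)
  3  010011→0 (1)
  4  100111→1 (0)
  5  001110→0 (0)
  6  011100→0 (0)
  7  111000→1 (1)
  8  110001→1 (0)
  9  100010→1 (1)
 10  000101→0 (1)
 11  001011→0 (1)
 12  010111→0 (1)
 13  101111→1 (0)
 14  011110→0 (0)
 15  111100→1 (1)
 16  111001→1 (0)
 17  110010→1 (1)
 18  100101→1 (0)
 19  001010→0 (0)
 20  010100→0 (0)
 21  101000→1 (1)
 22  010001→0 (1)
 23  100011→1 (0)
 24  000110→0 (0)
 25  001100→0 (0)
 26  011000→0 (0)
 27  110000→1 (1)
 28  100001→1 (0)
 29  000010→0 (0)
 30  000100→0 (0)
 31  001000→0 (0)
 32  010000→0 (0)
 33  100000→1 (1)
 34  000001→0 (1)
 35  000011→0 (1)

010010011100010111100101000110000100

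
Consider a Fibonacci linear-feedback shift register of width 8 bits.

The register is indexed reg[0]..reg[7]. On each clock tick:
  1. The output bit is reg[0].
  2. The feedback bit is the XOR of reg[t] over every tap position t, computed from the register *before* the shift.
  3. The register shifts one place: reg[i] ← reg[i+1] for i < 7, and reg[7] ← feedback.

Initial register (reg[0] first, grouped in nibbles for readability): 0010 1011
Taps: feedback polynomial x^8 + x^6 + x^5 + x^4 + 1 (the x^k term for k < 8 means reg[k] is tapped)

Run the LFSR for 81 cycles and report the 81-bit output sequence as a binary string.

tick  register→output (feedback)
  0  00101011→0 (0)
  1  01010110→0 (0)
  2  10101100→1 (1)
  3  01011001→0 (1)
  4  10110011→1 (0)
  5  01100110→0 (0)
  6  11001100→1 (1)
  7  10011001→1 (0)
  8  00110010→0 (1)
  9  01100101→0 (1)
 10  11001011→1 (1)
 11  10010111→1 (1)
 12  00101111→0 (1)
 13  01011111→0 (1)
 14  10111111→1 (0)
 15  01111110→0 (1)
 16  11111101→1 (1)
 17  11111011→1 (1)
 18  11110111→1 (1)
 19  11101111→1 (0)
 20  11011110→1 (0)
 21  10111100→1 (1)
 22  01111001→0 (1)
 23  11110011→1 (0)
 24  11100110→1 (1)
 25  11001101→1 (1)
 26  10011011→1 (1)
 27  00110111→0 (0)
 28  01101110→0 (1)
 29  11011101→1 (1)
 30  10111011→1 (1)
 31  01110111→0 (0)
 32  11101110→1 (0)
 33  11011100→1 (1)
 34  10111001→1 (0)
 35  01110010→0 (1)
 36  11100101→1 (0)
 37  11001010→1 (1)
 38  10010101→1 (0)
 39  00101010→0 (0)
 40  01010100→0 (1)
 41  10101001→1 (0)
 42  01010010→0 (1)
 43  10100101→1 (0)
 44  01001010→0 (0)
 45  10010100→1 (0)
 46  00101000→0 (1)
 47  01010001→0 (0)
 48  10100010→1 (0)
 49  01000100→0 (1)
 50  10001001→1 (0)
 51  00010010→0 (1)
 52  00100101→0 (1)
 53  01001011→0 (0)
 54  10010110→1 (1)
 55  00101101→0 (0)
 56  01011010→0 (0)
 57  10110100→1 (0)
 58  01101000→0 (1)
 59  11010001→1 (1)
 60  10100011→1 (0)
 61  01000110→0 (0)
 62  10001100→1 (1)
 63  00011001→0 (1)
 64  00110011→0 (1)
 65  01100111→0 (0)
 66  11001110→1 (0)
 67  10011100→1 (1)
 68  00111001→0 (1)
 69  01110011→0 (1)
 70  11100111→1 (1)
 71  11001111→1 (0)
 72  10011110→1 (0)
 73  00111100→0 (0)
 74  01111000→0 (1)
 75  11110001→1 (1)
 76  11100011→1 (0)
 77  11000110→1 (1)
 78  10001101→1 (1)
 79  00011011→0 (0)
 80  00110110→0 (0)

001010110011001011111101111001101110111001010100101000100101101000110011100111100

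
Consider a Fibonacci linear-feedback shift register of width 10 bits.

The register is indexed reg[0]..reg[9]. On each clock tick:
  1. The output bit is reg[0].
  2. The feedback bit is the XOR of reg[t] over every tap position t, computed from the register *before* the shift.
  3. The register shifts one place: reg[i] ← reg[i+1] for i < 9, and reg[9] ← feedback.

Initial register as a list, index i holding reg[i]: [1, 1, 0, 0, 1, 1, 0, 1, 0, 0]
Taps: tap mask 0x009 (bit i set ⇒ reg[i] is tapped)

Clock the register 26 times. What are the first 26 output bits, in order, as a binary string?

tick  register→output (feedback)
  0  1100110100→1 (1)
  1  1001101001→1 (0)
  2  0011010010→0 (1)
  3  0110100101→0 (0)
  4  1101001010→1 (0)
  5  1010010100→1 (1)
  6  0100101001→0 (0)
  7  1001010010→1 (0)
  8  0010100100→0 (0)
  9  0101001000→0 (1)
 10  1010010001→1 (1)
 11  0100100011→0 (0)
 12  1001000110→1 (0)
 13  0010001100→0 (0)
 14  0100011000→0 (0)
 15  1000110000→1 (1)
 16  0001100001→0 (1)
 17  0011000011→0 (1)
 18  0110000111→0 (0)
 19  1100001110→1 (1)
 20  1000011101→1 (1)
 21  0000111011→0 (0)
 22  0001110110→0 (1)
 23  0011101101→0 (1)
 24  0111011011→0 (1)
 25  1110110111→1 (1)

11001101001010010001100001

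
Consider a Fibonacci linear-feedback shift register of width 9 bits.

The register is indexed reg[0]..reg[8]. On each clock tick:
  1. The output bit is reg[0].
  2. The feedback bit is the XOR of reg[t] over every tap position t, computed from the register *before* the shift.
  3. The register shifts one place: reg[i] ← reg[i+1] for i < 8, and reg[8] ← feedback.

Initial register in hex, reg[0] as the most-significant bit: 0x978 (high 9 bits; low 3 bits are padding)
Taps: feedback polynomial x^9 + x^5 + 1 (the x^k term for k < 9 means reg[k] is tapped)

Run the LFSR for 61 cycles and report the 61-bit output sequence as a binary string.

1001011110110000110101010011100100001100010000100000000100010

tick  register→output (feedback)
  0  100101111→1 (0)
  1  001011110→0 (1)
  2  010111101→0 (1)
  3  101111011→1 (0)
  4  011110110→0 (0)
  5  111101100→1 (0)
  6  111011000→1 (0)
  7  110110000→1 (1)
  8  101100001→1 (1)
  9  011000011→0 (0)
 10  110000110→1 (1)
 11  100001101→1 (0)
 12  000011010→0 (1)
 13  000110101→0 (0)
 14  001101010→0 (1)
 15  011010101→0 (0)
 16  110101010→1 (0)
 17  101010100→1 (1)
 18  010101001→0 (1)
 19  101010011→1 (1)
 20  010100111→0 (0)
 21  101001110→1 (0)
 22  010011100→0 (1)
 23  100111001→1 (0)
 24  001110010→0 (0)
 25  011100100→0 (0)
 26  111001000→1 (0)
 27  110010000→1 (1)
 28  100100001→1 (1)
 29  001000011→0 (0)
 30  010000110→0 (0)
 31  100001100→1 (0)
 32  000011000→0 (1)
 33  000110001→0 (0)
 34  001100010→0 (0)
 35  011000100→0 (0)
 36  110001000→1 (0)
 37  100010000→1 (1)
 38  000100001→0 (0)
 39  001000010→0 (0)
 40  010000100→0 (0)
 41  100001000→1 (0)
 42  000010000→0 (0)
 43  000100000→0 (0)
 44  001000000→0 (0)
 45  010000000→0 (0)
 46  100000000→1 (1)
 47  000000001→0 (0)
 48  000000010→0 (0)
 49  000000100→0 (0)
 50  000001000→0 (1)
 51  000010001→0 (0)
 52  000100010→0 (0)
 53  001000100→0 (0)
 54  010001000→0 (1)
 55  100010001→1 (1)
 56  000100011→0 (0)
 57  001000110→0 (0)
 58  010001100→0 (1)
 59  100011001→1 (0)
 60  000110010→0 (0)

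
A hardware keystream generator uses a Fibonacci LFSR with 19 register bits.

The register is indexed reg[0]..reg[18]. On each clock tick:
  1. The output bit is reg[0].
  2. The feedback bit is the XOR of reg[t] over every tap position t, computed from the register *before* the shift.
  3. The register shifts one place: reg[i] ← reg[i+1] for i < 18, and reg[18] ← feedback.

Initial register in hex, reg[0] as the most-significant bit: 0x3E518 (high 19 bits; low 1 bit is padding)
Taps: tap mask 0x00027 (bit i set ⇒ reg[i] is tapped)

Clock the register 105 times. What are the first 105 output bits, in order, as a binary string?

tick  register→output (feedback)
  0  0011111001010001100→0 (0)
  1  0111110010100011000→0 (1)
  2  1111100101000110001→1 (1)
  3  1111001010001100011→1 (1)
  4  1110010100011000111→1 (0)
  5  1100101000110001110→1 (0)
  6  1001010001100011100→1 (0)
  7  0010100011000111000→0 (1)
  8  0101000110001110001→0 (1)
  9  1010001100011100011→1 (0)
 10  0100011000111000110→0 (0)
 11  1000110001110001100→1 (0)
 12  0001100011100011000→0 (0)
 13  0011000111000110000→0 (1)
 14  0110001110001100001→0 (0)
 15  1100011100011000010→1 (1)
 16  1000111000110000101→1 (0)
 17  0001110001100001010→0 (1)
 18  0011100011000010101→0 (1)
 19  0111000110000101011→0 (0)
 20  1110001100001010110→1 (1)
 21  1100011000010101101→1 (1)
 22  1000110000101011011→1 (0)
 23  0001100001010110110→0 (0)
 24  0011000010101101100→0 (1)
 25  0110000101011011001→0 (0)
 26  1100001010110110010→1 (0)
 27  1000010101101100100→1 (0)
 28  0000101011011001000→0 (0)
 29  0001010110110010000→0 (1)
 30  0010101101100100001→0 (1)
 31  0101011011001000011→0 (0)
 32  1010110110010000110→1 (1)
 33  0101101100100001101→0 (1)
 34  1011011001000011011→1 (1)
 35  0110110010000110111→0 (1)
 36  1101100100001101111→1 (0)
 37  1011001000011011110→1 (0)
 38  0110010000110111100→0 (1)
 39  1100100001101111001→1 (0)
 40  1001000011011110010→1 (1)
 41  0010000110111100101→0 (1)
 42  0100001101111001011→0 (1)
 43  1000011011110010111→1 (0)
 44  0000110111100101110→0 (1)
 45  0001101111001011101→0 (0)
 46  0011011110010111010→0 (0)
 47  0110111100101110100→0 (1)
 48  1101111001011101001→1 (1)
 49  1011110010111010011→1 (1)
 50  0111100101110100111→0 (0)
 51  1111001011101001110→1 (1)
 52  1110010111010011101→1 (0)
 53  1100101110100111010→1 (0)
 54  1001011101001110100→1 (0)
 55  0010111010011101000→0 (0)
 56  0101110100111010000→0 (0)
 57  1011101001110100000→1 (0)
 58  0111010011101000000→0 (1)
 59  1110100111010000001→1 (1)
 60  1101001110100000011→1 (0)
 61  1010011101000000110→1 (1)
 62  0100111010000001101→0 (0)
 63  1001110100000011010→1 (0)
 64  0011101000000110100→0 (1)
 65  0111010000001101001→0 (1)
 66  1110100000011010011→1 (1)
 67  1101000000110100111→1 (0)
 68  1010000001101001110→1 (0)
 69  0100000011010011100→0 (1)
 70  1000000110100111001→1 (1)
 71  0000001101001110011→0 (0)
 72  0000011010011100110→0 (1)
 73  0000110100111001101→0 (1)
 74  0001101001110011011→0 (0)
 75  0011010011100110110→0 (0)
 76  0110100111001101100→0 (0)
 77  1101001110011011000→1 (0)
 78  1010011100110110000→1 (1)
 79  0100111001101100001→0 (0)
 80  1001110011011000010→1 (0)
 81  0011100110110000100→0 (1)
 82  0111001101100001001→0 (0)
 83  1110011011000010010→1 (0)
 84  1100110110000100100→1 (1)
 85  1001101100001001001→1 (1)
 86  0011011000010010011→0 (0)
 87  0110110000100100110→0 (1)
 88  1101100001001001101→1 (0)
 89  1011000010010011010→1 (0)
 90  0110000100100110100→0 (0)
 91  1100001001001101000→1 (0)
 92  1000010010011010000→1 (0)
 93  0000100100110100000→0 (0)
 94  0001001001101000000→0 (0)
 95  0010010011010000000→0 (0)
 96  0100100110100000000→0 (1)
 97  1001001101000000001→1 (1)
 98  0010011010000000011→0 (0)
 99  0100110100000000110→0 (0)
100  1001101000000001100→1 (1)
101  0011010000000011001→0 (0)
102  0110100000000110010→0 (0)
103  1101000000001100100→1 (0)
104  1010000000011001000→1 (0)

001111100101000110001110001100001010110110010000110111100101110100111010000001101001110011011000010010011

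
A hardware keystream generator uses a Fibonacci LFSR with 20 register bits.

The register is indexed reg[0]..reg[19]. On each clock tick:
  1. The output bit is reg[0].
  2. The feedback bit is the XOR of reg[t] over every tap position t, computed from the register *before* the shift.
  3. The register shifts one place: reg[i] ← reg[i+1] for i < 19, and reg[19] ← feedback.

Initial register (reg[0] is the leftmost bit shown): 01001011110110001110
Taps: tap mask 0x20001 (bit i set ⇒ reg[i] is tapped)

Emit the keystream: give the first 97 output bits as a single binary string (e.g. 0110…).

step | reg (before) | out | fb
   0 | 01001011110110001110 | 0 | 1
   1 | 10010111101100011101 | 1 | 0
   2 | 00101111011000111010 | 0 | 0
   3 | 01011110110001110100 | 0 | 1
   4 | 10111101100011101001 | 1 | 1
   5 | 01111011000111010011 | 0 | 0
   6 | 11110110001110100110 | 1 | 0
   7 | 11101100011101001100 | 1 | 0
   8 | 11011000111010011000 | 1 | 1
   9 | 10110001110100110001 | 1 | 1
  10 | 01100011101001100011 | 0 | 0
  11 | 11000111010011000110 | 1 | 0
  12 | 10001110100110001100 | 1 | 0
  13 | 00011101001100011000 | 0 | 0
  14 | 00111010011000110000 | 0 | 0
  15 | 01110100110001100000 | 0 | 0
  16 | 11101001100011000000 | 1 | 1
  17 | 11010011000110000001 | 1 | 1
  18 | 10100110001100000011 | 1 | 1
  19 | 01001100011000000111 | 0 | 1
  20 | 10011000110000001111 | 1 | 0
  21 | 00110001100000011110 | 0 | 1
  22 | 01100011000000111101 | 0 | 1
  23 | 11000110000001111011 | 1 | 1
  24 | 10001100000011110111 | 1 | 0
  25 | 00011000000111101110 | 0 | 1
  26 | 00110000001111011101 | 0 | 1
  27 | 01100000011110111011 | 0 | 0
  28 | 11000000111101110110 | 1 | 0
  29 | 10000001111011101100 | 1 | 0
  30 | 00000011110111011000 | 0 | 0
  31 | 00000111101110110000 | 0 | 0
  32 | 00001111011101100000 | 0 | 0
  33 | 00011110111011000000 | 0 | 0
  34 | 00111101110110000000 | 0 | 0
  35 | 01111011101100000000 | 0 | 0
  36 | 11110111011000000000 | 1 | 1
  37 | 11101110110000000001 | 1 | 1
  38 | 11011101100000000011 | 1 | 1
  39 | 10111011000000000111 | 1 | 0
  40 | 01110110000000001110 | 0 | 1
  41 | 11101100000000011101 | 1 | 0
  42 | 11011000000000111010 | 1 | 1
  43 | 10110000000001110101 | 1 | 0
  44 | 01100000000011101010 | 0 | 0
  45 | 11000000000111010100 | 1 | 0
  46 | 10000000001110101000 | 1 | 1
  47 | 00000000011101010001 | 0 | 0
  48 | 00000000111010100010 | 0 | 0
  49 | 00000001110101000100 | 0 | 1
  50 | 00000011101010001001 | 0 | 0
  51 | 00000111010100010010 | 0 | 0
  52 | 00001110101000100100 | 0 | 1
  53 | 00011101010001001001 | 0 | 0
  54 | 00111010100010010010 | 0 | 0
  55 | 01110101000100100100 | 0 | 1
  56 | 11101010001001001001 | 1 | 1
  57 | 11010100010010010011 | 1 | 1
  58 | 10101000100100100111 | 1 | 0
  59 | 01010001001001001110 | 0 | 1
  60 | 10100010010010011101 | 1 | 0
  61 | 01000100100100111010 | 0 | 0
  62 | 10001001001001110100 | 1 | 0
  63 | 00010010010011101000 | 0 | 0
  64 | 00100100100111010000 | 0 | 0
  65 | 01001001001110100000 | 0 | 0
  66 | 10010010011101000000 | 1 | 1
  67 | 00100100111010000001 | 0 | 0
  68 | 01001001110100000010 | 0 | 0
  69 | 10010011101000000100 | 1 | 0
  70 | 00100111010000001000 | 0 | 0
  71 | 01001110100000010000 | 0 | 0
  72 | 10011101000000100000 | 1 | 1
  73 | 00111010000001000001 | 0 | 0
  74 | 01110100000010000010 | 0 | 0
  75 | 11101000000100000100 | 1 | 0
  76 | 11010000001000001000 | 1 | 1
  77 | 10100000010000010001 | 1 | 1
  78 | 01000000100000100011 | 0 | 0
  79 | 10000001000001000110 | 1 | 0
  80 | 00000010000010001100 | 0 | 1
  81 | 00000100000100011001 | 0 | 0
  82 | 00001000001000110010 | 0 | 0
  83 | 00010000010001100100 | 0 | 1
  84 | 00100000100011001001 | 0 | 0
  85 | 01000001000110010010 | 0 | 0
  86 | 10000010001100100100 | 1 | 0
  87 | 00000100011001001000 | 0 | 0
  88 | 00001000110010010000 | 0 | 0
  89 | 00010001100100100000 | 0 | 0
  90 | 00100011001001000000 | 0 | 0
  91 | 01000110010010000000 | 0 | 0
  92 | 10001100100100000000 | 1 | 1
  93 | 00011001001000000001 | 0 | 0
  94 | 00110010010000000010 | 0 | 0
  95 | 01100100100000000100 | 0 | 1
  96 | 11001001000000001001 | 1 | 1

0100101111011000111010011000110000001111011101100000000011101010001001001001110100000010000010001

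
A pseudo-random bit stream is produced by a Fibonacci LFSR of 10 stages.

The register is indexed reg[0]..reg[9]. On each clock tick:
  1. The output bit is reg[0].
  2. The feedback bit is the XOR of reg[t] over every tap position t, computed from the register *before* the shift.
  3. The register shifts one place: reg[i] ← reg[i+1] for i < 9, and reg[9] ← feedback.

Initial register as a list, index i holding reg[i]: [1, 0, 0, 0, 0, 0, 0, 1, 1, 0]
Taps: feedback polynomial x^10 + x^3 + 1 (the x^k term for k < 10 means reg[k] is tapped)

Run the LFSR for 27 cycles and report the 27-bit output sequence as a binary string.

100000011010001100101110100

tick  register→output (feedback)
  0  1000000110→1 (1)
  1  0000001101→0 (0)
  2  0000011010→0 (0)
  3  0000110100→0 (0)
  4  0001101000→0 (1)
  5  0011010001→0 (1)
  6  0110100011→0 (0)
  7  1101000110→1 (0)
  8  1010001100→1 (1)
  9  0100011001→0 (0)
 10  1000110010→1 (1)
 11  0001100101→0 (1)
 12  0011001011→0 (1)
 13  0110010111→0 (0)
 14  1100101110→1 (1)
 15  1001011101→1 (0)
 16  0010111010→0 (0)
 17  0101110100→0 (1)
 18  1011101001→1 (0)
 19  0111010010→0 (1)
 20  1110100101→1 (1)
 21  1101001011→1 (0)
 22  1010010110→1 (1)
 23  0100101101→0 (0)
 24  1001011010→1 (0)
 25  0010110100→0 (0)
 26  0101101000→0 (1)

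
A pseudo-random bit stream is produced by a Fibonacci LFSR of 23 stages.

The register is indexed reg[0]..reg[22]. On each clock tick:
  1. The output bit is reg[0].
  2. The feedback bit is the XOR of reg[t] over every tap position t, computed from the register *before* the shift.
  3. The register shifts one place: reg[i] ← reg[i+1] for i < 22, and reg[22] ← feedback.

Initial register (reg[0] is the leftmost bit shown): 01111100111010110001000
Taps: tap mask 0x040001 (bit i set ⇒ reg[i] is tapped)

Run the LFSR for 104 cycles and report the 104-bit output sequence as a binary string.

k : reg_k → out_k, fb_k
0: 01111100111010110001000 → 0, fb=0
1: 11111001110101100010000 → 1, fb=0
2: 11110011101011000100000 → 1, fb=1
3: 11100111010110001000001 → 1, fb=1
4: 11001110101100010000011 → 1, fb=1
5: 10011101011000100000111 → 1, fb=1
6: 00111010110001000001111 → 0, fb=0
7: 01110101100010000011110 → 0, fb=1
8: 11101011000100000111101 → 1, fb=0
9: 11010110001000001111010 → 1, fb=0
10: 10101100010000011110100 → 1, fb=0
11: 01011000100000111101000 → 0, fb=0
12: 10110001000001111010000 → 1, fb=0
13: 01100010000011110100000 → 0, fb=0
14: 11000100000111101000000 → 1, fb=1
15: 10001000001111010000001 → 1, fb=1
16: 00010000011110100000011 → 0, fb=0
17: 00100000111101000000110 → 0, fb=0
18: 01000001111010000001100 → 0, fb=0
19: 10000011110100000011000 → 1, fb=0
20: 00000111101000000110000 → 0, fb=1
21: 00001111010000001100001 → 0, fb=0
22: 00011110100000011000010 → 0, fb=0
23: 00111101000000110000100 → 0, fb=0
24: 01111010000001100001000 → 0, fb=0
25: 11110100000011000010000 → 1, fb=0
26: 11101000000110000100000 → 1, fb=1
27: 11010000001100001000001 → 1, fb=1
28: 10100000011000010000011 → 1, fb=1
29: 01000000110000100000111 → 0, fb=0
30: 10000001100001000001110 → 1, fb=1
31: 00000011000010000011101 → 0, fb=1
32: 00000110000100000111011 → 0, fb=1
33: 00001100001000001110111 → 0, fb=1
34: 00011000010000011101111 → 0, fb=0
35: 00110000100000111011110 → 0, fb=1
36: 01100001000001110111101 → 0, fb=1
37: 11000010000011101111011 → 1, fb=0
38: 10000100000111011110110 → 1, fb=0
39: 00001000001110111101100 → 0, fb=0
40: 00010000011101111011000 → 0, fb=1
41: 00100000111011110110001 → 0, fb=1
42: 01000001110111101100011 → 0, fb=0
43: 10000011101111011000110 → 1, fb=1
44: 00000111011110110001101 → 0, fb=0
45: 00001110111101100011010 → 0, fb=1
46: 00011101111011000110101 → 0, fb=1
47: 00111011110110001101011 → 0, fb=0
48: 01110111101100011010110 → 0, fb=1
49: 11101111011000110101101 → 1, fb=1
50: 11011110110001101011011 → 1, fb=0
51: 10111101100011010110110 → 1, fb=0
52: 01111011000110101101100 → 0, fb=0
53: 11110110001101011011000 → 1, fb=0
54: 11101100011010110110000 → 1, fb=0
55: 11011000110101101100000 → 1, fb=1
56: 10110001101011011000001 → 1, fb=1
57: 01100011010110110000011 → 0, fb=0
58: 11000110101101100000110 → 1, fb=1
59: 10001101011011000001101 → 1, fb=1
60: 00011010110110000011011 → 0, fb=1
61: 00110101101100000110111 → 0, fb=1
62: 01101011011000001101111 → 0, fb=0
63: 11010110110000011011110 → 1, fb=0
64: 10101101100000110111100 → 1, fb=0
65: 01011011000001101111000 → 0, fb=1
66: 10110110000011011110001 → 1, fb=0
67: 01101100000110111100010 → 0, fb=0
68: 11011000001101111000100 → 1, fb=1
69: 10110000011011110001001 → 1, fb=1
70: 01100000110111100010011 → 0, fb=1
71: 11000001101111000100111 → 1, fb=1
72: 10000011011110001001111 → 1, fb=1
73: 00000110111100010011111 → 0, fb=1
74: 00001101111000100111111 → 0, fb=1
75: 00011011110001001111111 → 0, fb=1
76: 00110111100010011111111 → 0, fb=1
77: 01101111000100111111111 → 0, fb=1
78: 11011110001001111111111 → 1, fb=0
79: 10111100010011111111110 → 1, fb=0
80: 01111000100111111111100 → 0, fb=1
81: 11110001001111111111001 → 1, fb=0
82: 11100010011111111110010 → 1, fb=0
83: 11000100111111111100100 → 1, fb=1
84: 10001001111111111001001 → 1, fb=1
85: 00010011111111110010011 → 0, fb=1
86: 00100111111111100100111 → 0, fb=0
87: 01001111111111001001110 → 0, fb=0
88: 10011111111110010011100 → 1, fb=0
89: 00111111111100100111000 → 0, fb=1
90: 01111111111001001110001 → 0, fb=1
91: 11111111110010011100011 → 1, fb=1
92: 11111111100100111000111 → 1, fb=1
93: 11111111001001110001111 → 1, fb=1
94: 11111110010011100011111 → 1, fb=0
95: 11111100100111000111110 → 1, fb=0
96: 11111001001110001111100 → 1, fb=0
97: 11110010011100011111000 → 1, fb=0
98: 11100100111000111110000 → 1, fb=0
99: 11001001110001111100000 → 1, fb=1
100: 10010011100011111000001 → 1, fb=1
101: 00100111000111110000011 → 0, fb=0
102: 01001110001111100000110 → 0, fb=0
103: 10011100011111000001100 → 1, fb=1

01111100111010110001000001111010000001100001000001110111101100011010110110000011011110001001111111111001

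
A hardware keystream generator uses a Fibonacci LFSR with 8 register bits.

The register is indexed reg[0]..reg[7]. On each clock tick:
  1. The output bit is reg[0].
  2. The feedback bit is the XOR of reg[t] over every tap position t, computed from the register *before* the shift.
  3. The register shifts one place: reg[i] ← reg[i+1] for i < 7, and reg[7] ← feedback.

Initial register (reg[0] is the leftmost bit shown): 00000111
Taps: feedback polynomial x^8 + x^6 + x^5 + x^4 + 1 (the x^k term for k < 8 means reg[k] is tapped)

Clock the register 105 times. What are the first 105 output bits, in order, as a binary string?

tick  register→output (feedback)
  0  00000111→0 (0)
  1  00001110→0 (1)
  2  00011101→0 (0)
  3  00111010→0 (0)
  4  01110100→0 (1)
  5  11101001→1 (0)
  6  11010010→1 (0)
  7  10100100→1 (0)
  8  01001000→0 (1)
  9  10010001→1 (1)
 10  00100011→0 (1)
 11  01000111→0 (0)
 12  10001110→1 (0)
 13  00011100→0 (0)
 14  00111000→0 (1)
 15  01110001→0 (0)
 16  11100010→1 (0)
 17  11000100→1 (0)
 18  10001000→1 (0)
 19  00010000→0 (0)
 20  00100000→0 (0)
 21  01000000→0 (0)
 22  10000000→1 (1)
 23  00000001→0 (0)
 24  00000010→0 (1)
 25  00000101→0 (1)
 26  00001011→0 (0)
 27  00010110→0 (0)
 28  00101100→0 (0)
 29  01011000→0 (1)
 30  10110001→1 (1)
 31  01100011→0 (1)
 32  11000111→1 (1)
 33  10001111→1 (0)
 34  00011110→0 (1)
 35  00111101→0 (0)
 36  01111010→0 (0)
 37  11110100→1 (0)
 38  11101000→1 (0)
 39  11010000→1 (1)
 40  10100001→1 (1)
 41  01000011→0 (1)
 42  10000111→1 (1)
 43  00001111→0 (1)
 44  00011111→0 (1)
 45  00111111→0 (1)
 46  01111111→0 (1)
 47  11111111→1 (0)
 48  11111110→1 (0)
 49  11111100→1 (1)
 50  11111001→1 (0)
 51  11110010→1 (0)
 52  11100100→1 (0)
 53  11001000→1 (0)
 54  10010000→1 (1)
 55  00100001→0 (0)
 56  01000010→0 (1)
 57  10000101→1 (0)
 58  00001010→0 (0)
 59  00010100→0 (1)
 60  00101001→0 (1)
 61  01010011→0 (1)
 62  10100111→1 (1)
 63  01001111→0 (1)
 64  10011111→1 (0)
 65  00111110→0 (1)
 66  01111101→0 (0)
 67  11111010→1 (1)
 68  11110101→1 (0)
 69  11101010→1 (1)
 70  11010101→1 (0)
 71  10101010→1 (1)
 72  01010101→0 (1)
 73  10101011→1 (1)
 74  01010111→0 (0)
 75  10101110→1 (0)
 76  01011100→0 (0)
 77  10111000→1 (0)
 78  01110000→0 (0)
 79  11100000→1 (1)
 80  11000001→1 (1)
 81  10000011→1 (0)
 82  00000110→0 (0)
 83  00001100→0 (0)
 84  00011000→0 (1)
 85  00110001→0 (0)
 86  01100010→0 (1)
 87  11000101→1 (0)
 88  10001010→1 (1)
 89  00010101→0 (1)
 90  00101011→0 (0)
 91  01010110→0 (0)
 92  10101100→1 (1)
 93  01011001→0 (1)
 94  10110011→1 (0)
 95  01100110→0 (0)
 96  11001100→1 (1)
 97  10011001→1 (0)
 98  00110010→0 (1)
 99  01100101→0 (1)
100  11001011→1 (1)
101  10010111→1 (1)
102  00101111→0 (1)
103  01011111→0 (1)
104  10111111→1 (0)

000001110100100011100010000000101100011110100001111111100100001010011111010101011100000110001010110011001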